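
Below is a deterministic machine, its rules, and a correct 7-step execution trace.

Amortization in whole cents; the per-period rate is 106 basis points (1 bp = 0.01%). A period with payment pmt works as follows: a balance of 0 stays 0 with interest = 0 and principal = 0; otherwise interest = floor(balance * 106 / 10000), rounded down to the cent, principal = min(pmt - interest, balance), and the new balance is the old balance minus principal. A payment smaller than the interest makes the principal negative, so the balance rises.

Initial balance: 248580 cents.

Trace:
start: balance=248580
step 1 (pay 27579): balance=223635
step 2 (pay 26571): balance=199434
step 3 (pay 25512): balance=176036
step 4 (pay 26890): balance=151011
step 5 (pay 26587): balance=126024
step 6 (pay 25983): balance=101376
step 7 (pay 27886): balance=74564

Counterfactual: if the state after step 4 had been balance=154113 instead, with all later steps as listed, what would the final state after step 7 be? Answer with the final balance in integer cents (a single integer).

state after step 4 := balance=154113
step 5 (pay 26587): balance=129159
step 6 (pay 25983): balance=104545
step 7 (pay 27886): balance=77767

77767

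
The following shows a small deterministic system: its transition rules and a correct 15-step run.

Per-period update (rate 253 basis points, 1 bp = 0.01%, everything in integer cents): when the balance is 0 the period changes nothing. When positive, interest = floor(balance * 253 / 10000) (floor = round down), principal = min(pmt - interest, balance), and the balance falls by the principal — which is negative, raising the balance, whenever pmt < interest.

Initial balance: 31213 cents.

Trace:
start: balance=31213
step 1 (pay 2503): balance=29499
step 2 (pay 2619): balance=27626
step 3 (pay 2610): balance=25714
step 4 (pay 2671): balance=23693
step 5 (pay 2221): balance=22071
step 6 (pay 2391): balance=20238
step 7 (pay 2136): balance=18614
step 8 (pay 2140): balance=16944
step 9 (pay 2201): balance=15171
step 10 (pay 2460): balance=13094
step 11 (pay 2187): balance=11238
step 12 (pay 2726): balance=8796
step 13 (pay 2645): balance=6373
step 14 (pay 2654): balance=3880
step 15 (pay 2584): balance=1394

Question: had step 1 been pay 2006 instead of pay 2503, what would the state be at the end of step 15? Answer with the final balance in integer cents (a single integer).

2099

(re-executing from step 1 with the substitution; state before step 1: balance=31213)
step 1 (pay 2006): balance=29996
step 2 (pay 2619): balance=28135
step 3 (pay 2610): balance=26236
step 4 (pay 2671): balance=24228
step 5 (pay 2221): balance=22619
step 6 (pay 2391): balance=20800
step 7 (pay 2136): balance=19190
step 8 (pay 2140): balance=17535
step 9 (pay 2201): balance=15777
step 10 (pay 2460): balance=13716
step 11 (pay 2187): balance=11876
step 12 (pay 2726): balance=9450
step 13 (pay 2645): balance=7044
step 14 (pay 2654): balance=4568
step 15 (pay 2584): balance=2099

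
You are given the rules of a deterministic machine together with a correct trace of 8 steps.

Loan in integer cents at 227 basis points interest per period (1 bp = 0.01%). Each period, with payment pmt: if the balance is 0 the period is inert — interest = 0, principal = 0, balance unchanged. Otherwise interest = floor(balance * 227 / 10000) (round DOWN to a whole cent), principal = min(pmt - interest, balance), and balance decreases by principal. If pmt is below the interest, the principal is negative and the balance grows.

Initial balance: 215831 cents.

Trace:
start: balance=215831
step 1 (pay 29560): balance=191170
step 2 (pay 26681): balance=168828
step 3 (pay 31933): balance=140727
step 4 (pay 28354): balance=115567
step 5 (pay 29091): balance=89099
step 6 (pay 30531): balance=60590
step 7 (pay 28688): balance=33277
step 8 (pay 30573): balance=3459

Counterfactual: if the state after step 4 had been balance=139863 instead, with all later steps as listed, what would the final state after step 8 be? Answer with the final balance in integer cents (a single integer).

state after step 4 := balance=139863
step 5 (pay 29091): balance=113946
step 6 (pay 30531): balance=86001
step 7 (pay 28688): balance=59265
step 8 (pay 30573): balance=30037

30037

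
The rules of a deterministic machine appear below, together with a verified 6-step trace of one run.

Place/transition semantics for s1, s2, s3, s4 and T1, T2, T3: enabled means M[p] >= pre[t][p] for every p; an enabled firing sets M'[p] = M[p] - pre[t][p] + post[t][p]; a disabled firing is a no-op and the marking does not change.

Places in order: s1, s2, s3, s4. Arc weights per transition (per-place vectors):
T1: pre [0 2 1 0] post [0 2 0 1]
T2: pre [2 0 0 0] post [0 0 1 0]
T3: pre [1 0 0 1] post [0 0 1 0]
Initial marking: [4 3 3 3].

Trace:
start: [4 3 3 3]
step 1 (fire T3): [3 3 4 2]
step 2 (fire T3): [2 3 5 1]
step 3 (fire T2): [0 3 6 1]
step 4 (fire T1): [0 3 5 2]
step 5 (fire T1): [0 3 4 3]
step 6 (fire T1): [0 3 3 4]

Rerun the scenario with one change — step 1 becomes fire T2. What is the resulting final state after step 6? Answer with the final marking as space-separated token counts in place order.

(re-executing from step 1 with the substitution; state before step 1: [4 3 3 3])
step 1 (fire T2): [2 3 4 3]
step 2 (fire T3): [1 3 5 2]
step 3 (fire T2): [1 3 5 2]
step 4 (fire T1): [1 3 4 3]
step 5 (fire T1): [1 3 3 4]
step 6 (fire T1): [1 3 2 5]

1 3 2 5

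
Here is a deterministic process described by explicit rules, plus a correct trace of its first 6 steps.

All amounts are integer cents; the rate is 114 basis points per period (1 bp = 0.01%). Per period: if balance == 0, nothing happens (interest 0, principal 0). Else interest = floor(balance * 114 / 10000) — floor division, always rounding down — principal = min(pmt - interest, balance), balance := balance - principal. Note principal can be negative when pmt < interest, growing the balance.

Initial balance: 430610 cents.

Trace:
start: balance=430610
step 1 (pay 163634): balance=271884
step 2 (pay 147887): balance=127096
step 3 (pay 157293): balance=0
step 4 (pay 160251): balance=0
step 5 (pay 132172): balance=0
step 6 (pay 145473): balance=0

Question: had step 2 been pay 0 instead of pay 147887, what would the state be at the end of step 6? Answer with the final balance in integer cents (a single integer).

(re-executing from step 2 with the substitution; state before step 2: balance=271884)
step 2 (pay 0): balance=274983
step 3 (pay 157293): balance=120824
step 4 (pay 160251): balance=0
step 5 (pay 132172): balance=0
step 6 (pay 145473): balance=0

0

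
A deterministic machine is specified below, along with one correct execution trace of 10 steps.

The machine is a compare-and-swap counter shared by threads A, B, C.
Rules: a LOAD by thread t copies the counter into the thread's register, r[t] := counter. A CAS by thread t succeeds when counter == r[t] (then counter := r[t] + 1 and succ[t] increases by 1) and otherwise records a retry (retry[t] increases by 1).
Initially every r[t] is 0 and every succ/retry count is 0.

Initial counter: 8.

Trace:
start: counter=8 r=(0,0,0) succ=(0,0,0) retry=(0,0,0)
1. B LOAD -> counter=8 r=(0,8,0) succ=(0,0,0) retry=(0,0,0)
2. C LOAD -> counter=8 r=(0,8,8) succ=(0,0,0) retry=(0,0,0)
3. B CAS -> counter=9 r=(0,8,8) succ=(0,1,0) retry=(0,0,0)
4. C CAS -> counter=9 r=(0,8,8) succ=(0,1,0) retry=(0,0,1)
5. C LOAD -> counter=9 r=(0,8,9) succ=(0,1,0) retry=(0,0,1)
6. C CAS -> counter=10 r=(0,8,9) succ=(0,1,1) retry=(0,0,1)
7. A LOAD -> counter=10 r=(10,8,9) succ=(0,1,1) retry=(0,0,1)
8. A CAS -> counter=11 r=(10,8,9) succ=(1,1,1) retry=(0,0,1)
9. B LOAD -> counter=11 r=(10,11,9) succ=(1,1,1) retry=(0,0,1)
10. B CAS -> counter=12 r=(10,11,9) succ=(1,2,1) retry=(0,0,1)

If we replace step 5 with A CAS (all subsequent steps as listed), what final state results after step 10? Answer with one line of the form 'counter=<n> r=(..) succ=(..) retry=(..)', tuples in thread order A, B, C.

(re-executing from step 5 with the substitution; state before step 5: counter=9 r=(0,8,8) succ=(0,1,0) retry=(0,0,1))
5. A CAS -> counter=9 r=(0,8,8) succ=(0,1,0) retry=(1,0,1)
6. C CAS -> counter=9 r=(0,8,8) succ=(0,1,0) retry=(1,0,2)
7. A LOAD -> counter=9 r=(9,8,8) succ=(0,1,0) retry=(1,0,2)
8. A CAS -> counter=10 r=(9,8,8) succ=(1,1,0) retry=(1,0,2)
9. B LOAD -> counter=10 r=(9,10,8) succ=(1,1,0) retry=(1,0,2)
10. B CAS -> counter=11 r=(9,10,8) succ=(1,2,0) retry=(1,0,2)

counter=11 r=(9,10,8) succ=(1,2,0) retry=(1,0,2)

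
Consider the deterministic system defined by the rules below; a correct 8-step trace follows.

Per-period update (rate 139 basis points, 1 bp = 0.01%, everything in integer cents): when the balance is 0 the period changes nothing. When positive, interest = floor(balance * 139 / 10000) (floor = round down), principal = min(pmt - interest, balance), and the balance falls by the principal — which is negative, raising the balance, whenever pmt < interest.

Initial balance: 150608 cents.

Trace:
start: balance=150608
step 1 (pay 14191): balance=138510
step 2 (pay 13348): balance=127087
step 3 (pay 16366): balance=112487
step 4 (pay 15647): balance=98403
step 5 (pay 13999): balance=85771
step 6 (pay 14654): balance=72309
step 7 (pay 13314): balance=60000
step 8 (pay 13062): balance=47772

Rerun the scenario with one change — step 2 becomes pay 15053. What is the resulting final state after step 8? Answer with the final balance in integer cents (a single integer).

45919

(re-executing from step 2 with the substitution; state before step 2: balance=138510)
step 2 (pay 15053): balance=125382
step 3 (pay 16366): balance=110758
step 4 (pay 15647): balance=96650
step 5 (pay 13999): balance=83994
step 6 (pay 14654): balance=70507
step 7 (pay 13314): balance=58173
step 8 (pay 13062): balance=45919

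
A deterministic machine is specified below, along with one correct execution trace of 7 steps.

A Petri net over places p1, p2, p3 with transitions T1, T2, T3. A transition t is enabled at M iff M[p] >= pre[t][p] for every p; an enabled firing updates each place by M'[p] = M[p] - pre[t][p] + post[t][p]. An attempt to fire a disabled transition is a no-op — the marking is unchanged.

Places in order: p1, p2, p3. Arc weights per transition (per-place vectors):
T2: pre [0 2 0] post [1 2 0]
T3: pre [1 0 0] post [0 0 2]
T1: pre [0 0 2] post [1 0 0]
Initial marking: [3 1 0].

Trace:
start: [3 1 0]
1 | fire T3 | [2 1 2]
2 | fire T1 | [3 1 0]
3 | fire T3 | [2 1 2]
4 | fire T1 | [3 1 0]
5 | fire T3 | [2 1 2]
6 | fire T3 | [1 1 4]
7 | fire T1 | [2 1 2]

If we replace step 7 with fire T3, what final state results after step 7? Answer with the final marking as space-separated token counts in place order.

0 1 6

(re-executing from step 7 with the substitution; state before step 7: [1 1 4])
7 | fire T3 | [0 1 6]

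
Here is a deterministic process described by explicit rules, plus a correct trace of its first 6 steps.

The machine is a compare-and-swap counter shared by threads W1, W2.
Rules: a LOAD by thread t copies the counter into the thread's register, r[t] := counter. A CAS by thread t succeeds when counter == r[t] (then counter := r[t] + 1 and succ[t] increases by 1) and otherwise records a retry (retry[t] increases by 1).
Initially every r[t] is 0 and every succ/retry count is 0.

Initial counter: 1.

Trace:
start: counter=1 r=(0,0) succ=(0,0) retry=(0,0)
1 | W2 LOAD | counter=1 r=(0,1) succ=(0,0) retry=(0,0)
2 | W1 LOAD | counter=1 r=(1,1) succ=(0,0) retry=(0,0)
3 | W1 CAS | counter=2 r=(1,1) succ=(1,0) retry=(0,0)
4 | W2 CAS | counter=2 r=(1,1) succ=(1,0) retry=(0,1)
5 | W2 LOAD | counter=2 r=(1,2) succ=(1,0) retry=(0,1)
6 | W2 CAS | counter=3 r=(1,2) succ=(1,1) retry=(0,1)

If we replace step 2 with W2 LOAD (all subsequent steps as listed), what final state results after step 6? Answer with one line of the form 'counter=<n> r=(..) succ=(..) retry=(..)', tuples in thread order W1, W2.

(re-executing from step 2 with the substitution; state before step 2: counter=1 r=(0,1) succ=(0,0) retry=(0,0))
2 | W2 LOAD | counter=1 r=(0,1) succ=(0,0) retry=(0,0)
3 | W1 CAS | counter=1 r=(0,1) succ=(0,0) retry=(1,0)
4 | W2 CAS | counter=2 r=(0,1) succ=(0,1) retry=(1,0)
5 | W2 LOAD | counter=2 r=(0,2) succ=(0,1) retry=(1,0)
6 | W2 CAS | counter=3 r=(0,2) succ=(0,2) retry=(1,0)

counter=3 r=(0,2) succ=(0,2) retry=(1,0)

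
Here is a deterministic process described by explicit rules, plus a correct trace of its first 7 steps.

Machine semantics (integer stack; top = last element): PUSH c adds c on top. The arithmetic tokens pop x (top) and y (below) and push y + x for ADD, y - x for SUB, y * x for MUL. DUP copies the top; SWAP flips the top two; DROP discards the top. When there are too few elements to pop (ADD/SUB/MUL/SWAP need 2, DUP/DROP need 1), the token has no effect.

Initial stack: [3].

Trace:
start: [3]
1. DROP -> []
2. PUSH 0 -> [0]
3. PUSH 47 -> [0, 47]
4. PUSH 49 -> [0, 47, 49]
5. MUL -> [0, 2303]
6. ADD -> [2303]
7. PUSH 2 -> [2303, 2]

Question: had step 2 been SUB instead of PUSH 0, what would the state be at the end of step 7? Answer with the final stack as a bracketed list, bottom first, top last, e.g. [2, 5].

[2303, 2]

(re-executing from step 2 with the substitution; state before step 2: [])
2. SUB -> []
3. PUSH 47 -> [47]
4. PUSH 49 -> [47, 49]
5. MUL -> [2303]
6. ADD -> [2303]
7. PUSH 2 -> [2303, 2]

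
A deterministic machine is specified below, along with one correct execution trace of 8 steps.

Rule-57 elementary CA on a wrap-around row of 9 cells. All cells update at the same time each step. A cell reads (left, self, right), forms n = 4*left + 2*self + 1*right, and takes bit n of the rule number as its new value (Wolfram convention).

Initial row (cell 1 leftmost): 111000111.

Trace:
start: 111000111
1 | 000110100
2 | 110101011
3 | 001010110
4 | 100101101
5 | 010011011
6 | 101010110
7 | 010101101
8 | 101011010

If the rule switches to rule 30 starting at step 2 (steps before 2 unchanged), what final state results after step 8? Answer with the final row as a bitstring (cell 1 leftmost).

(re-executing steps 2..8 under rule 30; state before step 2: 000110100)
2 | 001100110
3 | 011011101
4 | 010010001
5 | 011111011
6 | 010000010
7 | 111000111
8 | 000101100

000101100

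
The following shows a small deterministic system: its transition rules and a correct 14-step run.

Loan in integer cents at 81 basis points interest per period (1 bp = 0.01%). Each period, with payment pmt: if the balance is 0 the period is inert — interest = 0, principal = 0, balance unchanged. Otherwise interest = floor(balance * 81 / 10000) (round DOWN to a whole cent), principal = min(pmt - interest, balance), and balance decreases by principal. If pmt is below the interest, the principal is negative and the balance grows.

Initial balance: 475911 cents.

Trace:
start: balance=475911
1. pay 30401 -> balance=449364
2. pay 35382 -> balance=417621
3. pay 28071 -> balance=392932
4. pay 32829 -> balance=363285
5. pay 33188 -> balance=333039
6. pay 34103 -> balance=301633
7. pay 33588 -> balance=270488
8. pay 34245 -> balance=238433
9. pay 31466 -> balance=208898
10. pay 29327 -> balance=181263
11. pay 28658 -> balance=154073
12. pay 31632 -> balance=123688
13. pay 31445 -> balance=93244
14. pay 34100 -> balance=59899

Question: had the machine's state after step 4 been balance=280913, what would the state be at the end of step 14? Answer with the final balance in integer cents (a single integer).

0

state after step 4 := balance=280913
5. pay 33188 -> balance=250000
6. pay 34103 -> balance=217922
7. pay 33588 -> balance=186099
8. pay 34245 -> balance=153361
9. pay 31466 -> balance=123137
10. pay 29327 -> balance=94807
11. pay 28658 -> balance=66916
12. pay 31632 -> balance=35826
13. pay 31445 -> balance=4671
14. pay 34100 -> balance=0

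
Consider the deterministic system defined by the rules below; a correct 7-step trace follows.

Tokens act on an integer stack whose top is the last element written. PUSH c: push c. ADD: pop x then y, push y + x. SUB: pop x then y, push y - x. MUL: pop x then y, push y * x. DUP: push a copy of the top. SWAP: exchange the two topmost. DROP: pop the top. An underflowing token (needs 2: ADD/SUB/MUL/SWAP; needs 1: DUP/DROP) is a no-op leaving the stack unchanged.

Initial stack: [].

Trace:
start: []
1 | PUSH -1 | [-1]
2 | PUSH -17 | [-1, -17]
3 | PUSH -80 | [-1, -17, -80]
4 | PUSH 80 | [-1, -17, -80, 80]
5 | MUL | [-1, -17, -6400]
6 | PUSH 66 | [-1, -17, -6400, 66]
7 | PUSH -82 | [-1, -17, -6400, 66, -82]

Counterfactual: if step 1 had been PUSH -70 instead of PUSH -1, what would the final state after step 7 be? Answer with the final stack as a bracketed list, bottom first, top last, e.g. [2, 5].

[-70, -17, -6400, 66, -82]

(re-executing from step 1 with the substitution; state before step 1: [])
1 | PUSH -70 | [-70]
2 | PUSH -17 | [-70, -17]
3 | PUSH -80 | [-70, -17, -80]
4 | PUSH 80 | [-70, -17, -80, 80]
5 | MUL | [-70, -17, -6400]
6 | PUSH 66 | [-70, -17, -6400, 66]
7 | PUSH -82 | [-70, -17, -6400, 66, -82]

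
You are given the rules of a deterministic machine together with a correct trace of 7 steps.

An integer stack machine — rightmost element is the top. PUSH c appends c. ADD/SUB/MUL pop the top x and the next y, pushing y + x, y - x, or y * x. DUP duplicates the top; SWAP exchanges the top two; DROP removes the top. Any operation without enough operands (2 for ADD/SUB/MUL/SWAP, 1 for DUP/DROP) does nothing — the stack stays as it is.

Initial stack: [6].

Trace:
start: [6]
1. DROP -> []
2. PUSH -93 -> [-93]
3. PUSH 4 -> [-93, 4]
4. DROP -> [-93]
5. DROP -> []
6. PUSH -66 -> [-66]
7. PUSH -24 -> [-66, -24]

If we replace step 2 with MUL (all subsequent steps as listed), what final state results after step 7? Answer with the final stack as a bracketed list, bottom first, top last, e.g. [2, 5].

[-66, -24]

(re-executing from step 2 with the substitution; state before step 2: [])
2. MUL -> []
3. PUSH 4 -> [4]
4. DROP -> []
5. DROP -> []
6. PUSH -66 -> [-66]
7. PUSH -24 -> [-66, -24]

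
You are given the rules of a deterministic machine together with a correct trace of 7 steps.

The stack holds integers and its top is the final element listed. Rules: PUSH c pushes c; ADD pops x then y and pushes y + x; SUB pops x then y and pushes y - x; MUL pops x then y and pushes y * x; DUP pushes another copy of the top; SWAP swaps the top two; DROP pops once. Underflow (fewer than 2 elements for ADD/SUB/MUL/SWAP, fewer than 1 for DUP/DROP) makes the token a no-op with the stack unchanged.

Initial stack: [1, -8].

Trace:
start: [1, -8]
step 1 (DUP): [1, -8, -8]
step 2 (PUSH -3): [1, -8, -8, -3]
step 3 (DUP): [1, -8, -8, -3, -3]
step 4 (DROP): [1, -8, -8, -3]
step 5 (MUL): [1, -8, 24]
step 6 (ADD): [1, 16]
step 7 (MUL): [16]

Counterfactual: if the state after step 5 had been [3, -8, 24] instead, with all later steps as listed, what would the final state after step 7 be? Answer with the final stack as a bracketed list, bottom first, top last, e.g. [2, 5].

state after step 5 := [3, -8, 24]
step 6 (ADD): [3, 16]
step 7 (MUL): [48]

[48]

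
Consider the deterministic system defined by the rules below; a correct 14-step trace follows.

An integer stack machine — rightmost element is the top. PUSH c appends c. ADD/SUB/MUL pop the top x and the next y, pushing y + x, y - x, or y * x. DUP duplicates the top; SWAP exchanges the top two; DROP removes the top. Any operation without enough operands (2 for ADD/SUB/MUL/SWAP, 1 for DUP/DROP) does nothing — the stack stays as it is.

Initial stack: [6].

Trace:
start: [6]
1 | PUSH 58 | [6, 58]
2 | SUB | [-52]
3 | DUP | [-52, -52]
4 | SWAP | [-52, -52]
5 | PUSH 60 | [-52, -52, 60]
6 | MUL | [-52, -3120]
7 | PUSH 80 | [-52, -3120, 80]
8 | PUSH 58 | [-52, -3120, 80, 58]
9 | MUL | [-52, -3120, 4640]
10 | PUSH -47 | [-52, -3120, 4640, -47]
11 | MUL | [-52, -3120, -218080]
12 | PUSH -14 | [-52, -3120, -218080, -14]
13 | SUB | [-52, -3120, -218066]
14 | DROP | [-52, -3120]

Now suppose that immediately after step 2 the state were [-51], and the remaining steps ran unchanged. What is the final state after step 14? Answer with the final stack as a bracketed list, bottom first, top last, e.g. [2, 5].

[-51, -3060]

state after step 2 := [-51]
3 | DUP | [-51, -51]
4 | SWAP | [-51, -51]
5 | PUSH 60 | [-51, -51, 60]
6 | MUL | [-51, -3060]
7 | PUSH 80 | [-51, -3060, 80]
8 | PUSH 58 | [-51, -3060, 80, 58]
9 | MUL | [-51, -3060, 4640]
10 | PUSH -47 | [-51, -3060, 4640, -47]
11 | MUL | [-51, -3060, -218080]
12 | PUSH -14 | [-51, -3060, -218080, -14]
13 | SUB | [-51, -3060, -218066]
14 | DROP | [-51, -3060]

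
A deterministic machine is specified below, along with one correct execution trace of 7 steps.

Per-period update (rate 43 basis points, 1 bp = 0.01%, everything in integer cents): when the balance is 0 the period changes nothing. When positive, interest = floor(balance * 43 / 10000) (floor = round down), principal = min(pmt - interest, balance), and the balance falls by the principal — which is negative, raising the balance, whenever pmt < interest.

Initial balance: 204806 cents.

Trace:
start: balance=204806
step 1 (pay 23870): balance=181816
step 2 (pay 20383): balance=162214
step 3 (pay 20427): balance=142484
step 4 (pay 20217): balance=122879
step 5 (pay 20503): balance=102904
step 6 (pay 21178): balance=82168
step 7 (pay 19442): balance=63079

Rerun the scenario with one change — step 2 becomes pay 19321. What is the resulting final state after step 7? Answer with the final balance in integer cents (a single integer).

64164

(re-executing from step 2 with the substitution; state before step 2: balance=181816)
step 2 (pay 19321): balance=163276
step 3 (pay 20427): balance=143551
step 4 (pay 20217): balance=123951
step 5 (pay 20503): balance=103980
step 6 (pay 21178): balance=83249
step 7 (pay 19442): balance=64164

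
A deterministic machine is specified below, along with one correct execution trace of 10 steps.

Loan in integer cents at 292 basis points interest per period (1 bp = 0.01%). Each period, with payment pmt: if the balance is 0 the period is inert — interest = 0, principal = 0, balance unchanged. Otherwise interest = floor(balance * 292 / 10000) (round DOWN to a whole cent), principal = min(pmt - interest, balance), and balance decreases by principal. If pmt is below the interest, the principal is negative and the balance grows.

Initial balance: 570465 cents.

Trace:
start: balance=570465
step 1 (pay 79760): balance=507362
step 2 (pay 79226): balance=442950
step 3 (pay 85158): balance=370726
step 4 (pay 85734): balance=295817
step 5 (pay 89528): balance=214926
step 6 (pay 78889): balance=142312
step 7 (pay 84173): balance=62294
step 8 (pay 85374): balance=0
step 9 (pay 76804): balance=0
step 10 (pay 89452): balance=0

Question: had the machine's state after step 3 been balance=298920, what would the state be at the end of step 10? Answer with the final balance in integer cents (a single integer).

state after step 3 := balance=298920
step 4 (pay 85734): balance=221914
step 5 (pay 89528): balance=138865
step 6 (pay 78889): balance=64030
step 7 (pay 84173): balance=0
step 8 (pay 85374): balance=0
step 9 (pay 76804): balance=0
step 10 (pay 89452): balance=0

0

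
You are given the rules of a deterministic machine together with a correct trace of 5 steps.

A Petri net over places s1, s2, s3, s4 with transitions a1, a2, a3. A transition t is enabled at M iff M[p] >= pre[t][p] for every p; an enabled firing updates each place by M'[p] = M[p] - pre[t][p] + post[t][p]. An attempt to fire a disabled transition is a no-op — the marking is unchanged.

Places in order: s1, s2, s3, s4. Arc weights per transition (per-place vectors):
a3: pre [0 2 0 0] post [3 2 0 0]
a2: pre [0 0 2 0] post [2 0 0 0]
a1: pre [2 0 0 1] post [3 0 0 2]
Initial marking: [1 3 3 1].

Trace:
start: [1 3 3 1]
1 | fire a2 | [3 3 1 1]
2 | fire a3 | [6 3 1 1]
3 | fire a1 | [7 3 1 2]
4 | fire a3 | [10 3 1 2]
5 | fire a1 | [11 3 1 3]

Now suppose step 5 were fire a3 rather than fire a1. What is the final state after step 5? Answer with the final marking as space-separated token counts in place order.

(re-executing from step 5 with the substitution; state before step 5: [10 3 1 2])
5 | fire a3 | [13 3 1 2]

13 3 1 2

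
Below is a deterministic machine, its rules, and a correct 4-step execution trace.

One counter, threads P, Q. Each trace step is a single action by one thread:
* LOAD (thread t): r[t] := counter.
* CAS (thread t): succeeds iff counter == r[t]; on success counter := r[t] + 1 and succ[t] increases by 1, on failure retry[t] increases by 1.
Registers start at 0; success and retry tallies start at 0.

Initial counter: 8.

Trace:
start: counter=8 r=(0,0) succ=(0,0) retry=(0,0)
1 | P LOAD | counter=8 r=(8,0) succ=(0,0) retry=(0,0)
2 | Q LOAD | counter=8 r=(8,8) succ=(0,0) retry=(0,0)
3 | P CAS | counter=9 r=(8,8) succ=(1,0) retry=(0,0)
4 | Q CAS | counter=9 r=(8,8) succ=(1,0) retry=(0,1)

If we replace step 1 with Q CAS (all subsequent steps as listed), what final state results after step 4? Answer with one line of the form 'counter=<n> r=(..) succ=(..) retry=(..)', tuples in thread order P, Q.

(re-executing from step 1 with the substitution; state before step 1: counter=8 r=(0,0) succ=(0,0) retry=(0,0))
1 | Q CAS | counter=8 r=(0,0) succ=(0,0) retry=(0,1)
2 | Q LOAD | counter=8 r=(0,8) succ=(0,0) retry=(0,1)
3 | P CAS | counter=8 r=(0,8) succ=(0,0) retry=(1,1)
4 | Q CAS | counter=9 r=(0,8) succ=(0,1) retry=(1,1)

counter=9 r=(0,8) succ=(0,1) retry=(1,1)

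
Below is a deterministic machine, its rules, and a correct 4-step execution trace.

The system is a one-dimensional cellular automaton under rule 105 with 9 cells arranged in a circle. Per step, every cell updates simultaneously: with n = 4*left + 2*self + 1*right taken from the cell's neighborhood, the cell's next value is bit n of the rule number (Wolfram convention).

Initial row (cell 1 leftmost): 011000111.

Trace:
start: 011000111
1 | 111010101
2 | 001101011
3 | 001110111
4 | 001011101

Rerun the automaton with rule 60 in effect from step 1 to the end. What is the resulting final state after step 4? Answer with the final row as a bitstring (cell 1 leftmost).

000101011

(re-executing steps 1..4 under rule 60; state before step 1: 011000111)
1 | 110100100
2 | 101110110
3 | 111001101
4 | 000101011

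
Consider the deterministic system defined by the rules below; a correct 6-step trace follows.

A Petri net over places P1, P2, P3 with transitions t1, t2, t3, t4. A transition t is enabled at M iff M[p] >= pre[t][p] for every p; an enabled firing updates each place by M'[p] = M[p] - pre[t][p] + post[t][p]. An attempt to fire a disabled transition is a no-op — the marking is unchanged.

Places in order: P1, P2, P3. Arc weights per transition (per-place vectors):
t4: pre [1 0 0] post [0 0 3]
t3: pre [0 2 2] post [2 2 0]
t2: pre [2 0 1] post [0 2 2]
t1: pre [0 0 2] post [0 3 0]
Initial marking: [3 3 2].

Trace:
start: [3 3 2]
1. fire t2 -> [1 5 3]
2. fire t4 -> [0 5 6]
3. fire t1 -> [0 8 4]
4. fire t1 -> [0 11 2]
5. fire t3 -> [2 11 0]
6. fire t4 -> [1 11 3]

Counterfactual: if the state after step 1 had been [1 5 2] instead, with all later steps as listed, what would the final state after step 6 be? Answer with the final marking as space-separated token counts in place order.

0 11 1

state after step 1 := [1 5 2]
2. fire t4 -> [0 5 5]
3. fire t1 -> [0 8 3]
4. fire t1 -> [0 11 1]
5. fire t3 -> [0 11 1]
6. fire t4 -> [0 11 1]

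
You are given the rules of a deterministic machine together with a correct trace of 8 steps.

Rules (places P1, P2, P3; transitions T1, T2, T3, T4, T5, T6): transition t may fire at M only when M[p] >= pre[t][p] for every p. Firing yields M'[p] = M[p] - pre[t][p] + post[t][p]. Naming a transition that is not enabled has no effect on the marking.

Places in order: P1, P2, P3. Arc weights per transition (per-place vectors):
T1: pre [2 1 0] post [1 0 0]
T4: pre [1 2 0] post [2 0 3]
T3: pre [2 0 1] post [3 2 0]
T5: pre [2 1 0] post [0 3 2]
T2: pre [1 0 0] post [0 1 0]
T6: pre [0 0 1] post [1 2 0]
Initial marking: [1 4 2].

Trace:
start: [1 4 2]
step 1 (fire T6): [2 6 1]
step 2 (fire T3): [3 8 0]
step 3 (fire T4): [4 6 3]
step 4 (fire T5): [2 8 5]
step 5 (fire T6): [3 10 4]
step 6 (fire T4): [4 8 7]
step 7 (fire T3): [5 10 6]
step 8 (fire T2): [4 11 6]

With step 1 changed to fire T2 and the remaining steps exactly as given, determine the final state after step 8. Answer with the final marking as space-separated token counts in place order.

2 8 3

(re-executing from step 1 with the substitution; state before step 1: [1 4 2])
step 1 (fire T2): [0 5 2]
step 2 (fire T3): [0 5 2]
step 3 (fire T4): [0 5 2]
step 4 (fire T5): [0 5 2]
step 5 (fire T6): [1 7 1]
step 6 (fire T4): [2 5 4]
step 7 (fire T3): [3 7 3]
step 8 (fire T2): [2 8 3]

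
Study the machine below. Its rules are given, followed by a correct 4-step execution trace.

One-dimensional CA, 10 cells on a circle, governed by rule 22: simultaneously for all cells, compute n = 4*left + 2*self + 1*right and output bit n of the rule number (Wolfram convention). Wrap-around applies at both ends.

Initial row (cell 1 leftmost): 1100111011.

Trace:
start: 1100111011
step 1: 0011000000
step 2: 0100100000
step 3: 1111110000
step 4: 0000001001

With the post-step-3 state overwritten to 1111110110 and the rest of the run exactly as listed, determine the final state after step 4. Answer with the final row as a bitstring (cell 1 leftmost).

state after step 3 := 1111110110
step 4: 0000000000

0000000000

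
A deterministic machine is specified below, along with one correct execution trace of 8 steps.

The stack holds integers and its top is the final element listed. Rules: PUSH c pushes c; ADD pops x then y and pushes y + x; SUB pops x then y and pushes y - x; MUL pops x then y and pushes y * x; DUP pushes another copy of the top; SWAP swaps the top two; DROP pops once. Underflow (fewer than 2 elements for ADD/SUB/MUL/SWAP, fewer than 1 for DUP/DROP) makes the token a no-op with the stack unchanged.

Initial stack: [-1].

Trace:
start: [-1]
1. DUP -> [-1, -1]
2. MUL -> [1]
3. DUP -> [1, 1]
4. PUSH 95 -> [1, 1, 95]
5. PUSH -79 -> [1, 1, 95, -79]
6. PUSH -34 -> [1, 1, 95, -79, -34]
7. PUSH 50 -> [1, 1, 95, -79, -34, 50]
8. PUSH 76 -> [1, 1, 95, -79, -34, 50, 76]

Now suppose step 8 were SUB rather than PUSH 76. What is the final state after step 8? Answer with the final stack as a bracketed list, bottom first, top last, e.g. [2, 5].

(re-executing from step 8 with the substitution; state before step 8: [1, 1, 95, -79, -34, 50])
8. SUB -> [1, 1, 95, -79, -84]

[1, 1, 95, -79, -84]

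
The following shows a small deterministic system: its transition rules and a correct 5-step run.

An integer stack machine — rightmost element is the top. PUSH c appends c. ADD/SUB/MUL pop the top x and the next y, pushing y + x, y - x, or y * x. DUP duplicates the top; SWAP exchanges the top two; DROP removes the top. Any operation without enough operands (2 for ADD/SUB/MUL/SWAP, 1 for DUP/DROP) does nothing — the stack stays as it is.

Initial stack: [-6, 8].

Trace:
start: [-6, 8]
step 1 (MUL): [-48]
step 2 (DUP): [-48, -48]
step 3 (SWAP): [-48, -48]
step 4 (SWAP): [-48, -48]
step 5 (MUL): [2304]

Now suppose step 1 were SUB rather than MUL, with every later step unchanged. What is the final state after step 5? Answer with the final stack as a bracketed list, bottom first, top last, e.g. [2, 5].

(re-executing from step 1 with the substitution; state before step 1: [-6, 8])
step 1 (SUB): [-14]
step 2 (DUP): [-14, -14]
step 3 (SWAP): [-14, -14]
step 4 (SWAP): [-14, -14]
step 5 (MUL): [196]

[196]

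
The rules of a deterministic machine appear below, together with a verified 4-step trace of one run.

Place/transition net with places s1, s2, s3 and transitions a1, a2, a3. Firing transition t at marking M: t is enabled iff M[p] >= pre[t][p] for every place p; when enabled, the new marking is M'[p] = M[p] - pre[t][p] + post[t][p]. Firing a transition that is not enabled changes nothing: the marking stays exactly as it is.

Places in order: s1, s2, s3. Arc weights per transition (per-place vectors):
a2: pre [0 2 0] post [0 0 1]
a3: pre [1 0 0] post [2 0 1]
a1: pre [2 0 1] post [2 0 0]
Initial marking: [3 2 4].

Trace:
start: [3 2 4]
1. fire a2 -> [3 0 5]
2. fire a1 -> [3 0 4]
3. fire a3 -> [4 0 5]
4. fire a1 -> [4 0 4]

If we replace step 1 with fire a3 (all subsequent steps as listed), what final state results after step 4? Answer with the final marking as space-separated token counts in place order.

(re-executing from step 1 with the substitution; state before step 1: [3 2 4])
1. fire a3 -> [4 2 5]
2. fire a1 -> [4 2 4]
3. fire a3 -> [5 2 5]
4. fire a1 -> [5 2 4]

5 2 4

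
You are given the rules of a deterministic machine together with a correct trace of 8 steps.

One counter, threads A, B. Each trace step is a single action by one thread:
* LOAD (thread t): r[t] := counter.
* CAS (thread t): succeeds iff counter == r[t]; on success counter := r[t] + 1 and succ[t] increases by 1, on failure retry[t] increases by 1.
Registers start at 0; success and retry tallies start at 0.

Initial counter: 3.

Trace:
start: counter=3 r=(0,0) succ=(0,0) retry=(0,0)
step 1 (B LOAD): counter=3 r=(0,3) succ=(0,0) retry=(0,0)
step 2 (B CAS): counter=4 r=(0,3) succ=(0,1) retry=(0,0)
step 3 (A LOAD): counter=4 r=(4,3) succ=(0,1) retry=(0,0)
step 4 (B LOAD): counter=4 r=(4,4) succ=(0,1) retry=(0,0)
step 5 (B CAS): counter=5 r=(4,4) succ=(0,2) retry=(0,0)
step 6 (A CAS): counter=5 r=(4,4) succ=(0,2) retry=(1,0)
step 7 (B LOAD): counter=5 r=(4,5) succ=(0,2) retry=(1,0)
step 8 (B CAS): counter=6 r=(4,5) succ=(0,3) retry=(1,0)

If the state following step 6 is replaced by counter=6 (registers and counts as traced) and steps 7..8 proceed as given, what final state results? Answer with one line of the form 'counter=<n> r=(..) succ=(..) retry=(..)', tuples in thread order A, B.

counter=7 r=(4,6) succ=(0,3) retry=(1,0)

state after step 6 := counter=6 r=(4,4) succ=(0,2) retry=(1,0)
step 7 (B LOAD): counter=6 r=(4,6) succ=(0,2) retry=(1,0)
step 8 (B CAS): counter=7 r=(4,6) succ=(0,3) retry=(1,0)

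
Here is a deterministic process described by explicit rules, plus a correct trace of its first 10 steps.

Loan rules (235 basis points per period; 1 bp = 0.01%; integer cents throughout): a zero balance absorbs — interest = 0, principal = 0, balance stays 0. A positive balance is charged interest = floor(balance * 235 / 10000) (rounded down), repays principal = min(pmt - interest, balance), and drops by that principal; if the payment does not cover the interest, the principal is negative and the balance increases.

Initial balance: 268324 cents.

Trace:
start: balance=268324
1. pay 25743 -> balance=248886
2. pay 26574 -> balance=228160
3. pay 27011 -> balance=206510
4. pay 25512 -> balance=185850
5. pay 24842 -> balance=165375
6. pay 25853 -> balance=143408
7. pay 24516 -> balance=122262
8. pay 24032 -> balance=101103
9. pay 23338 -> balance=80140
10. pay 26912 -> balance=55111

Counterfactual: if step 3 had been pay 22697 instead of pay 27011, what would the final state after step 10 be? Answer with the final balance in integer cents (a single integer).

(re-executing from step 3 with the substitution; state before step 3: balance=228160)
3. pay 22697 -> balance=210824
4. pay 25512 -> balance=190266
5. pay 24842 -> balance=169895
6. pay 25853 -> balance=148034
7. pay 24516 -> balance=126996
8. pay 24032 -> balance=105948
9. pay 23338 -> balance=85099
10. pay 26912 -> balance=60186

60186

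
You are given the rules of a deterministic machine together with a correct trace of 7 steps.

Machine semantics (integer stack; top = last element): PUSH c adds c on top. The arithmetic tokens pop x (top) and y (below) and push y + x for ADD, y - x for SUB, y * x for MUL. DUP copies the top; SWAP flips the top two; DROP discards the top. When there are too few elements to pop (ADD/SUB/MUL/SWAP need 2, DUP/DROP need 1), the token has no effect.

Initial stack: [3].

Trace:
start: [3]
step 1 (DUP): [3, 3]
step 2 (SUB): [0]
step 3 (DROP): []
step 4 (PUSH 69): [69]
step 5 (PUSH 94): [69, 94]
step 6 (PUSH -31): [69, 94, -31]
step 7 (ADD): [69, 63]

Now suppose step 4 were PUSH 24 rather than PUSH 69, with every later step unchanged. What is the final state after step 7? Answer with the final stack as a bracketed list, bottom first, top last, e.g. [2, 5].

(re-executing from step 4 with the substitution; state before step 4: [])
step 4 (PUSH 24): [24]
step 5 (PUSH 94): [24, 94]
step 6 (PUSH -31): [24, 94, -31]
step 7 (ADD): [24, 63]

[24, 63]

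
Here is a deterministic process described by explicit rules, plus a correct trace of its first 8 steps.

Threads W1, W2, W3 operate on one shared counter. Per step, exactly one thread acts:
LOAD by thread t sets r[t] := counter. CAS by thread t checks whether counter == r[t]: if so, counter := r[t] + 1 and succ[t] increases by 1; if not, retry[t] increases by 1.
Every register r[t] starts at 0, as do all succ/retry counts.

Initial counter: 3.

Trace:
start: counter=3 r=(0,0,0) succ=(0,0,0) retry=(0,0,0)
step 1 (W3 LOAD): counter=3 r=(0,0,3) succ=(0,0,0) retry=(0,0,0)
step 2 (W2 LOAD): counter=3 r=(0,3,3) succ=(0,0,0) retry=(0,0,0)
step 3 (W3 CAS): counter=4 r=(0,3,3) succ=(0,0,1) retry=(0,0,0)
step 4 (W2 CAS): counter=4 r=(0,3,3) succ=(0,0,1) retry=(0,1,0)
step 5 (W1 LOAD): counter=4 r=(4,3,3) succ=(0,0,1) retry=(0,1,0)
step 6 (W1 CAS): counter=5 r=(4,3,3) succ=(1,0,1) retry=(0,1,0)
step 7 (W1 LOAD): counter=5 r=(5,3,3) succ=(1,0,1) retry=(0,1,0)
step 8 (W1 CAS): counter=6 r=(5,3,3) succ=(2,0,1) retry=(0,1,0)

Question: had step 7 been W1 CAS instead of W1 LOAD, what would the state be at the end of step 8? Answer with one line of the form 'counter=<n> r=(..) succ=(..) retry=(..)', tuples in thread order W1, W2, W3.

counter=5 r=(4,3,3) succ=(1,0,1) retry=(2,1,0)

(re-executing from step 7 with the substitution; state before step 7: counter=5 r=(4,3,3) succ=(1,0,1) retry=(0,1,0))
step 7 (W1 CAS): counter=5 r=(4,3,3) succ=(1,0,1) retry=(1,1,0)
step 8 (W1 CAS): counter=5 r=(4,3,3) succ=(1,0,1) retry=(2,1,0)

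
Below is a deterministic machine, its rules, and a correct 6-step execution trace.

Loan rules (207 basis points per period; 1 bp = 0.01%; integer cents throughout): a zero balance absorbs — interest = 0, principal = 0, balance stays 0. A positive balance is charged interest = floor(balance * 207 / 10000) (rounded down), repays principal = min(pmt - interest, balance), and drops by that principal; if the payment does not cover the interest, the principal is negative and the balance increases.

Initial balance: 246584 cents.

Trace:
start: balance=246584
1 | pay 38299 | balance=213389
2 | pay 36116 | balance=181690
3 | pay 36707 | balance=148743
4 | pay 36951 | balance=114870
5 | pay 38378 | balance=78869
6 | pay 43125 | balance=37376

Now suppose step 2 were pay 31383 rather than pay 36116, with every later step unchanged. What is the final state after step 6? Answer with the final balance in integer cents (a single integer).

42513

(re-executing from step 2 with the substitution; state before step 2: balance=213389)
2 | pay 31383 | balance=186423
3 | pay 36707 | balance=153574
4 | pay 36951 | balance=119801
5 | pay 38378 | balance=83902
6 | pay 43125 | balance=42513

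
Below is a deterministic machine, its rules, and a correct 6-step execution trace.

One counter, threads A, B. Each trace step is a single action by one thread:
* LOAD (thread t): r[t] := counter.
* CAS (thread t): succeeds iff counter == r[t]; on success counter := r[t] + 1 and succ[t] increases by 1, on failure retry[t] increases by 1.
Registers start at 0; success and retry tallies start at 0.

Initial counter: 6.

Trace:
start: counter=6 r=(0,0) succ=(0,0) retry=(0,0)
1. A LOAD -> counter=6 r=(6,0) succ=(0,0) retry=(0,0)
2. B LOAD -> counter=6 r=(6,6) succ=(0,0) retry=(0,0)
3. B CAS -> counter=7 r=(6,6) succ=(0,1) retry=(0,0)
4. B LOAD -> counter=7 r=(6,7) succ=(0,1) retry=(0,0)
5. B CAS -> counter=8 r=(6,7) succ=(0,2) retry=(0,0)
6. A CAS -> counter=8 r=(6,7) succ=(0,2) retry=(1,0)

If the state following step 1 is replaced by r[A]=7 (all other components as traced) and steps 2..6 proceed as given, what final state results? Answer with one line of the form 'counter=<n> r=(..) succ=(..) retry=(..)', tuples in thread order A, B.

state after step 1 := counter=6 r=(7,0) succ=(0,0) retry=(0,0)
2. B LOAD -> counter=6 r=(7,6) succ=(0,0) retry=(0,0)
3. B CAS -> counter=7 r=(7,6) succ=(0,1) retry=(0,0)
4. B LOAD -> counter=7 r=(7,7) succ=(0,1) retry=(0,0)
5. B CAS -> counter=8 r=(7,7) succ=(0,2) retry=(0,0)
6. A CAS -> counter=8 r=(7,7) succ=(0,2) retry=(1,0)

counter=8 r=(7,7) succ=(0,2) retry=(1,0)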